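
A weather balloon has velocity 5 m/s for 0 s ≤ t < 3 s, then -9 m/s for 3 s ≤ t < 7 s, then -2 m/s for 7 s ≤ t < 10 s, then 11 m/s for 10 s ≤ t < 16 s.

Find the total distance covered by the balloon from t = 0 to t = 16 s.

123 m

Distance (not displacement) is the total path length: add the absolute areas under v-t.
0–3 s: |5| × 3 = 15 m
3–7 s: |-9| × 4 = 36 m
7–10 s: |-2| × 3 = 6 m
10–16 s: |11| × 6 = 66 m
Total distance = 123 m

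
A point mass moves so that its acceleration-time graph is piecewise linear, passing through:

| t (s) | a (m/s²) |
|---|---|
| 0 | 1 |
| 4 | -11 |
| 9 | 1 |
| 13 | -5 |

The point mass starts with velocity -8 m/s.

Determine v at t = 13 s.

Δv equals the area under the a-t graph; then v = v₀ + Δv.
0–4 s: ½(1 + -11)(4) = -20 m/s
4–9 s: ½(-11 + 1)(5) = -25 m/s
9–13 s: ½(1 + -5)(4) = -8 m/s
Δv = -53 m/s, so v(13) = -8 + (-53) = -61 m/s.

-61 m/s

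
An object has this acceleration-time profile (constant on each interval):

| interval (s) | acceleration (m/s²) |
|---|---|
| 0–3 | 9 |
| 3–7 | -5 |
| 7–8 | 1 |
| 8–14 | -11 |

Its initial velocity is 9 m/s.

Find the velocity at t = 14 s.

Δv equals the area under the a-t graph; then v = v₀ + Δv.
0–3 s: 9 × 3 = 27 m/s
3–7 s: -5 × 4 = -20 m/s
7–8 s: 1 × 1 = 1 m/s
8–14 s: -11 × 6 = -66 m/s
Δv = -58 m/s, so v(14) = 9 + (-58) = -49 m/s.

-49 m/s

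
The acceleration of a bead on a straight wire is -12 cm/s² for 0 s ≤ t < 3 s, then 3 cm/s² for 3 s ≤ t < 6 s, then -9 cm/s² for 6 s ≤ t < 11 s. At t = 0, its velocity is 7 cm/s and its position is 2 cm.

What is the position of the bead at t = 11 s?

On each constant-a segment, Δv = aΔt and Δx = v₀Δt + ½aΔt²; chain segment to segment.
0–3 s: v starts 7 cm/s; Δx = 7·3 + ½·-12·3² = -33 cm; v ends -29 cm/s.
3–6 s: v starts -29 cm/s; Δx = -29·3 + ½·3·3² = -73.5 cm; v ends -20 cm/s.
6–11 s: v starts -20 cm/s; Δx = -20·5 + ½·-9·5² = -212.5 cm; v ends -65 cm/s.
x(11) = 2 + Σ Δx = -317 cm.

-317 cm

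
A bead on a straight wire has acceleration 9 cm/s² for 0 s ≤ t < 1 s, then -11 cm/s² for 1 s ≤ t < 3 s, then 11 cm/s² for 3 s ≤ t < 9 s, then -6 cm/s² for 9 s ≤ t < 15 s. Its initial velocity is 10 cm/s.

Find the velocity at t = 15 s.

Δv equals the area under the a-t graph; then v = v₀ + Δv.
0–1 s: 9 × 1 = 9 cm/s
1–3 s: -11 × 2 = -22 cm/s
3–9 s: 11 × 6 = 66 cm/s
9–15 s: -6 × 6 = -36 cm/s
Δv = 17 cm/s, so v(15) = 10 + (17) = 27 cm/s.

27 cm/s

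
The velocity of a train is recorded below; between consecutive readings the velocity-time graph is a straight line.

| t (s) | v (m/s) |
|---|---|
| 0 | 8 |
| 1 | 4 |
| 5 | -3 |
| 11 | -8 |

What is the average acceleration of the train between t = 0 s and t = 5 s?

Average acceleration = Δv/Δt = (-3 − 8)/(5 − 0) = -2.2 m/s².

-2.2 m/s²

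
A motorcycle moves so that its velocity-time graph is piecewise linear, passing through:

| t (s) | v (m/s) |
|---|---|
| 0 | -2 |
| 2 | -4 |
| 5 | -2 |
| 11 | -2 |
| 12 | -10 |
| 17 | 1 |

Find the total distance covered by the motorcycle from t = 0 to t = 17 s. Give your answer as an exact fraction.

Total distance travelled is ∫|v| dt — sum the magnitudes of each area piece.
0–2 s: |½(-2 + -4)(2)| = 6 m
2–5 s: |½(-4 + -2)(3)| = 9 m
5–11 s: |-2| × 6 = 12 m
11–12 s: |½(-2 + -10)(1)| = 6 m
12–17 s: v = 0 at t = 182/11 s; triangle areas 250/11 + 5/22 = 505/22 m
Total distance = 1231/22 m

1231/22 m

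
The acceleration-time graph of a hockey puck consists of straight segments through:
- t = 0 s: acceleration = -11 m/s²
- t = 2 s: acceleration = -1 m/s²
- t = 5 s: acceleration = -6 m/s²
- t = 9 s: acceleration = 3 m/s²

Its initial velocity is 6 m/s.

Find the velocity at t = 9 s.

-22.5 m/s

Δv equals the area under the a-t graph; then v = v₀ + Δv.
0–2 s: ½(-11 + -1)(2) = -12 m/s
2–5 s: ½(-1 + -6)(3) = -10.5 m/s
5–9 s: ½(-6 + 3)(4) = -6 m/s
Δv = -28.5 m/s, so v(9) = 6 + (-28.5) = -22.5 m/s.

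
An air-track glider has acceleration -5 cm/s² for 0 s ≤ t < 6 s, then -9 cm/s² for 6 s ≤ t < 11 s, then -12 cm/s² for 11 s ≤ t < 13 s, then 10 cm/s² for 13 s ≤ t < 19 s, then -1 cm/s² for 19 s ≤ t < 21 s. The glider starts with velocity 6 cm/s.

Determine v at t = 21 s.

Δv equals the area under the a-t graph; then v = v₀ + Δv.
0–6 s: -5 × 6 = -30 cm/s
6–11 s: -9 × 5 = -45 cm/s
11–13 s: -12 × 2 = -24 cm/s
13–19 s: 10 × 6 = 60 cm/s
19–21 s: -1 × 2 = -2 cm/s
Δv = -41 cm/s, so v(21) = 6 + (-41) = -35 cm/s.

-35 cm/s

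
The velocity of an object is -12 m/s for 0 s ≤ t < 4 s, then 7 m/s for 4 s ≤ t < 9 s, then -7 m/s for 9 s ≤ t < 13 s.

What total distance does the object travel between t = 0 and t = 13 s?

Total distance travelled is ∫|v| dt — sum the magnitudes of each area piece.
0–4 s: |-12| × 4 = 48 m
4–9 s: |7| × 5 = 35 m
9–13 s: |-7| × 4 = 28 m
Total distance = 111 m

111 m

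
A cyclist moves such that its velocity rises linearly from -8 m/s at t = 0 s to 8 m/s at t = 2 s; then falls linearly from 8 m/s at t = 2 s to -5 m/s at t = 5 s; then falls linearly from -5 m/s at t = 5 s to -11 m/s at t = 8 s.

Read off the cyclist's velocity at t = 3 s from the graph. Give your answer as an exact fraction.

On 2–5 s the graph is linear from 8 to -5 m/s: v(3) = 8 + (-5 − 8)·(3 − 2)/(5 − 2) = 11/3 m/s.

11/3 m/s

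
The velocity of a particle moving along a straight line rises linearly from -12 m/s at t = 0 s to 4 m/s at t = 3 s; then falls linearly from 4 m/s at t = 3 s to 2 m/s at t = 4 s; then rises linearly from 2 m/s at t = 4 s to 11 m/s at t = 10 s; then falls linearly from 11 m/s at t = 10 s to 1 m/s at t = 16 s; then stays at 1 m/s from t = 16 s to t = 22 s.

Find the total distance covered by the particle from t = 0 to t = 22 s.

Distance (not displacement) is the total path length: add the absolute areas under v-t.
0–3 s: v = 0 at t = 2.25 s; triangle areas 13.5 + 1.5 = 15 m
3–4 s: |½(4 + 2)(1)| = 3 m
4–10 s: |½(2 + 11)(6)| = 39 m
10–16 s: |½(11 + 1)(6)| = 36 m
16–22 s: |1| × 6 = 6 m
Total distance = 99 m

99 m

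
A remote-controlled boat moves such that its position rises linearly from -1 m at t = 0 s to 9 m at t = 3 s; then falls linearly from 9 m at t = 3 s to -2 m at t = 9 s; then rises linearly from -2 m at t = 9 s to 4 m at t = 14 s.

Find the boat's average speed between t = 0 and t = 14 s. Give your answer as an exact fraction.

27/14 m/s

Average speed = (total path length)/(elapsed time); on a piecewise-linear x-t graph the path length is Σ|Δx|.
0–3 s: |Δx| = |9 − -1| = 10 m
3–9 s: |Δx| = |-2 − 9| = 11 m
9–14 s: |Δx| = |4 − -2| = 6 m
Total path = 27 m; average speed = 27/14 = 27/14 m/s.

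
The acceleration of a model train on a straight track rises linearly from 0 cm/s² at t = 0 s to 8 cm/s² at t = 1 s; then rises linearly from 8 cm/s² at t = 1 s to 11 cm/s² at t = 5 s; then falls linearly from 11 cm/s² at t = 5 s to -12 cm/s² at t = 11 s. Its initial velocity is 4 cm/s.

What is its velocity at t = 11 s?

Δv equals the area under the a-t graph; then v = v₀ + Δv.
0–1 s: ½(0 + 8)(1) = 4 cm/s
1–5 s: ½(8 + 11)(4) = 38 cm/s
5–11 s: ½(11 + -12)(6) = -3 cm/s
Δv = 39 cm/s, so v(11) = 4 + (39) = 43 cm/s.

43 cm/s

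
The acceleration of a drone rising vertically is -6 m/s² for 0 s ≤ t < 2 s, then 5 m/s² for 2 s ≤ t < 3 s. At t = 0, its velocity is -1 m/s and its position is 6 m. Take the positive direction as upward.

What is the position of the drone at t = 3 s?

On each constant-a segment, Δv = aΔt and Δx = v₀Δt + ½aΔt²; chain segment to segment.
0–2 s: v starts -1 m/s; Δx = -1·2 + ½·-6·2² = -14 m; v ends -13 m/s.
2–3 s: v starts -13 m/s; Δx = -13·1 + ½·5·1² = -10.5 m; v ends -8 m/s.
x(3) = 6 + Σ Δx = -18.5 m.

-18.5 m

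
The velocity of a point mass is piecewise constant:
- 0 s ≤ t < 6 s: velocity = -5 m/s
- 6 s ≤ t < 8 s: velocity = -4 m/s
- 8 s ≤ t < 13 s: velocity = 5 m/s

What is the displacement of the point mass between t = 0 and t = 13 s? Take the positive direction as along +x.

-13 m

Displacement is the signed area under the v-t curve.
0–6 s: -5 × 6 = -30 m
6–8 s: -4 × 2 = -8 m
8–13 s: 5 × 5 = 25 m
Net displacement = -13 m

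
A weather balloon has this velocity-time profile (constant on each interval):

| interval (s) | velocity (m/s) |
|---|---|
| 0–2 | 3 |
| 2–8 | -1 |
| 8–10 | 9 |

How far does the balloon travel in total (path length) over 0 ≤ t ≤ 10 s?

Distance (not displacement) is the total path length: add the absolute areas under v-t.
0–2 s: |3| × 2 = 6 m
2–8 s: |-1| × 6 = 6 m
8–10 s: |9| × 2 = 18 m
Total distance = 30 m

30 m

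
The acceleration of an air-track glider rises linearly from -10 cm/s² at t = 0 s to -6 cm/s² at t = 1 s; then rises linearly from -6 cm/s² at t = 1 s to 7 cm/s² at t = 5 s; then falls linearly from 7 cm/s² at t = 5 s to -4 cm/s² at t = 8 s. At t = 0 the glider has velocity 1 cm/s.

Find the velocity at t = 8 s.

Δv equals the area under the a-t graph; then v = v₀ + Δv.
0–1 s: ½(-10 + -6)(1) = -8 cm/s
1–5 s: ½(-6 + 7)(4) = 2 cm/s
5–8 s: ½(7 + -4)(3) = 4.5 cm/s
Δv = -1.5 cm/s, so v(8) = 1 + (-1.5) = -0.5 cm/s.

-0.5 cm/s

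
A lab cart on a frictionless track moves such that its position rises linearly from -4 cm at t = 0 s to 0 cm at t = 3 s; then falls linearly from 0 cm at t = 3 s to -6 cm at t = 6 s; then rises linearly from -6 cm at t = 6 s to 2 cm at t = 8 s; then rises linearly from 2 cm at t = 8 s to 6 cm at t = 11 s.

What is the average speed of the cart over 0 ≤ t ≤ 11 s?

Average speed = (total path length)/(elapsed time); on a piecewise-linear x-t graph the path length is Σ|Δx|.
0–3 s: |Δx| = |0 − -4| = 4 cm
3–6 s: |Δx| = |-6 − 0| = 6 cm
6–8 s: |Δx| = |2 − -6| = 8 cm
8–11 s: |Δx| = |6 − 2| = 4 cm
Total path = 22 cm; average speed = 22/11 = 2 cm/s.

2 cm/s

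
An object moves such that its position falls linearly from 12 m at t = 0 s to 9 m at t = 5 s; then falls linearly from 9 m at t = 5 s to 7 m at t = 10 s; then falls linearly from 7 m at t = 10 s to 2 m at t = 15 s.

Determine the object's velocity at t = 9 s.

Velocity is the slope of the x-t graph on 5–10 s: (7 − 9)/(10 − 5) = -0.4 m/s.

-0.4 m/s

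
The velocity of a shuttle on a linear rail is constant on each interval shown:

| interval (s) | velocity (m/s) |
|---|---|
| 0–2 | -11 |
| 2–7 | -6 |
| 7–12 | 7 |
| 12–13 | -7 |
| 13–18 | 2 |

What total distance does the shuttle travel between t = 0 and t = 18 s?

104 m

Distance (not displacement) is the total path length: add the absolute areas under v-t.
0–2 s: |-11| × 2 = 22 m
2–7 s: |-6| × 5 = 30 m
7–12 s: |7| × 5 = 35 m
12–13 s: |-7| × 1 = 7 m
13–18 s: |2| × 5 = 10 m
Total distance = 104 m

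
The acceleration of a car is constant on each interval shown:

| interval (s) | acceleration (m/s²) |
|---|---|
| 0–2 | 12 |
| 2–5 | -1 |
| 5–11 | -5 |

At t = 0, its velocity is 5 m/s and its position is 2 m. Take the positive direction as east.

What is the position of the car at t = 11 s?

184.5 m

On each constant-a segment, Δv = aΔt and Δx = v₀Δt + ½aΔt²; chain segment to segment.
0–2 s: v starts 5 m/s; Δx = 5·2 + ½·12·2² = 34 m; v ends 29 m/s.
2–5 s: v starts 29 m/s; Δx = 29·3 + ½·-1·3² = 82.5 m; v ends 26 m/s.
5–11 s: v starts 26 m/s; Δx = 26·6 + ½·-5·6² = 66 m; v ends -4 m/s.
x(11) = 2 + Σ Δx = 184.5 m.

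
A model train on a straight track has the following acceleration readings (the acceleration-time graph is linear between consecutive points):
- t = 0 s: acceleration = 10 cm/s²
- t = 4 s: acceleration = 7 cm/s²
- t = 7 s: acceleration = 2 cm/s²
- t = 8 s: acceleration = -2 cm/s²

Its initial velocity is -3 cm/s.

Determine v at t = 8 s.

44.5 cm/s

Δv equals the area under the a-t graph; then v = v₀ + Δv.
0–4 s: ½(10 + 7)(4) = 34 cm/s
4–7 s: ½(7 + 2)(3) = 13.5 cm/s
7–8 s: ½(2 + -2)(1) = 0 cm/s
Δv = 47.5 cm/s, so v(8) = -3 + (47.5) = 44.5 cm/s.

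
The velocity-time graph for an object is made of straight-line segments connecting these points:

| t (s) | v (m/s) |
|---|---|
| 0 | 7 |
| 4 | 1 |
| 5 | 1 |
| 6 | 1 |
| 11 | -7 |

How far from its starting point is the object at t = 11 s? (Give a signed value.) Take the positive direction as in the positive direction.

Displacement is the signed area under the v-t curve.
0–4 s: ½(7 + 1)(4) = 16 m
4–5 s: 1 × 1 = 1 m
5–6 s: 1 × 1 = 1 m
6–11 s: ½(1 + -7)(5) = -15 m
Net displacement = 3 m

3 m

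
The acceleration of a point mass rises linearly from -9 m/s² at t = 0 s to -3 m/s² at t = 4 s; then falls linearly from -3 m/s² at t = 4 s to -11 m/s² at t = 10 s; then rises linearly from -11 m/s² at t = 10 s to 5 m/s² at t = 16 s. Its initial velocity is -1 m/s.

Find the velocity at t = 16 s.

Δv equals the area under the a-t graph; then v = v₀ + Δv.
0–4 s: ½(-9 + -3)(4) = -24 m/s
4–10 s: ½(-3 + -11)(6) = -42 m/s
10–16 s: ½(-11 + 5)(6) = -18 m/s
Δv = -84 m/s, so v(16) = -1 + (-84) = -85 m/s.

-85 m/s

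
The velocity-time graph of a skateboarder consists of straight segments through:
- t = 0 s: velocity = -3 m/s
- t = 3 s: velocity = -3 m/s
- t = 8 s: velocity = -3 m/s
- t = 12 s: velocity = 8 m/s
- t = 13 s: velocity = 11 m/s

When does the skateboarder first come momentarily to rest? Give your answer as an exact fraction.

v changes sign on 8–12 s (from -3 to 8); the graph is linear there, so v = 0 at t = 8 + (3)·(12 − 8)/(8 − -3) = 100/11 s.

t = 100/11 s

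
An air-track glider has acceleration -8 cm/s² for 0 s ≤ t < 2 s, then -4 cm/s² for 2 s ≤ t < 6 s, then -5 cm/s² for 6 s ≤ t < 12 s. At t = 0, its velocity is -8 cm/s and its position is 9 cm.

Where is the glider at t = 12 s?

On each constant-a segment, Δv = aΔt and Δx = v₀Δt + ½aΔt²; chain segment to segment.
0–2 s: v starts -8 cm/s; Δx = -8·2 + ½·-8·2² = -32 cm; v ends -24 cm/s.
2–6 s: v starts -24 cm/s; Δx = -24·4 + ½·-4·4² = -128 cm; v ends -40 cm/s.
6–12 s: v starts -40 cm/s; Δx = -40·6 + ½·-5·6² = -330 cm; v ends -70 cm/s.
x(12) = 9 + Σ Δx = -481 cm.

-481 cm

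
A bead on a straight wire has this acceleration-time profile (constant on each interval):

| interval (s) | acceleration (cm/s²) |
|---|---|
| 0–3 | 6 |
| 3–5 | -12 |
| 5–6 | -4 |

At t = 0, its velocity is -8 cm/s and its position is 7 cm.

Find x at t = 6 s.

On each constant-a segment, Δv = aΔt and Δx = v₀Δt + ½aΔt²; chain segment to segment.
0–3 s: v starts -8 cm/s; Δx = -8·3 + ½·6·3² = 3 cm; v ends 10 cm/s.
3–5 s: v starts 10 cm/s; Δx = 10·2 + ½·-12·2² = -4 cm; v ends -14 cm/s.
5–6 s: v starts -14 cm/s; Δx = -14·1 + ½·-4·1² = -16 cm; v ends -18 cm/s.
x(6) = 7 + Σ Δx = -10 cm.

-10 cm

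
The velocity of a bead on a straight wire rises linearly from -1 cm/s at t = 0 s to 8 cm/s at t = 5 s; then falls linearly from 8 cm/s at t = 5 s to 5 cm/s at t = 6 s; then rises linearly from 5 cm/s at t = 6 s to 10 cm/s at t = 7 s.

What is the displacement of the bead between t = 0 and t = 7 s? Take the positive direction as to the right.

31.5 cm

Net displacement equals the area under the velocity-time graph (areas below the axis count negative).
0–5 s: ½(-1 + 8)(5) = 17.5 cm
5–6 s: ½(8 + 5)(1) = 6.5 cm
6–7 s: ½(5 + 10)(1) = 7.5 cm
Net displacement = 31.5 cm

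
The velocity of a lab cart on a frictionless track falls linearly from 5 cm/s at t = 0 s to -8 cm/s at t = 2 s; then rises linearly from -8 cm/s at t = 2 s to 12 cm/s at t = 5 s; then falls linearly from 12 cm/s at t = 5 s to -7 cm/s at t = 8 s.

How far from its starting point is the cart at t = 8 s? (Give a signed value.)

Displacement is the signed area under the v-t curve.
0–2 s: ½(5 + -8)(2) = -3 cm
2–5 s: ½(-8 + 12)(3) = 6 cm
5–8 s: ½(12 + -7)(3) = 7.5 cm
Net displacement = 10.5 cm

10.5 cm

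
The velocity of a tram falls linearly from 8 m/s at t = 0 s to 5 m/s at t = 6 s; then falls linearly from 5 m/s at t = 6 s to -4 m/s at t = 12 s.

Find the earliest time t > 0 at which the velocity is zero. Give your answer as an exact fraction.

v changes sign on 6–12 s (from 5 to -4); the graph is linear there, so v = 0 at t = 6 + (-5)·(12 − 6)/(-4 − 5) = 28/3 s.

t = 28/3 s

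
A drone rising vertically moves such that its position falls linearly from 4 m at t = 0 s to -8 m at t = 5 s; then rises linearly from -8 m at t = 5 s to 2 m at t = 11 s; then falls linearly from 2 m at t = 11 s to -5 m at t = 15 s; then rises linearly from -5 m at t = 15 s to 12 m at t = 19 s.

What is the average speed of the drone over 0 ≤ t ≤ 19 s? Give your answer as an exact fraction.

46/19 m/s

Average speed = (total path length)/(elapsed time); on a piecewise-linear x-t graph the path length is Σ|Δx|.
0–5 s: |Δx| = |-8 − 4| = 12 m
5–11 s: |Δx| = |2 − -8| = 10 m
11–15 s: |Δx| = |-5 − 2| = 7 m
15–19 s: |Δx| = |12 − -5| = 17 m
Total path = 46 m; average speed = 46/19 = 46/19 m/s.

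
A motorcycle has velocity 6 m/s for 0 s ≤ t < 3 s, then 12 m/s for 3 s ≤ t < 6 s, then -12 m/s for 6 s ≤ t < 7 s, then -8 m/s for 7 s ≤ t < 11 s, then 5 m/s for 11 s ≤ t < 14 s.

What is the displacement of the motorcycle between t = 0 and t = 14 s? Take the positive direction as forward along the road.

25 m

Displacement is the signed area under the v-t curve.
0–3 s: 6 × 3 = 18 m
3–6 s: 12 × 3 = 36 m
6–7 s: -12 × 1 = -12 m
7–11 s: -8 × 4 = -32 m
11–14 s: 5 × 3 = 15 m
Net displacement = 25 m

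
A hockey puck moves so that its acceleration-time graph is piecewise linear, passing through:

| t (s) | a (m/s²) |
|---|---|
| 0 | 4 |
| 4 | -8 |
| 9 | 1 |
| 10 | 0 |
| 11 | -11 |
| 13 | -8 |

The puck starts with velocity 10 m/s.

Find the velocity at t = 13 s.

-39.5 m/s

Δv equals the area under the a-t graph; then v = v₀ + Δv.
0–4 s: ½(4 + -8)(4) = -8 m/s
4–9 s: ½(-8 + 1)(5) = -17.5 m/s
9–10 s: ½(1 + 0)(1) = 0.5 m/s
10–11 s: ½(0 + -11)(1) = -5.5 m/s
11–13 s: ½(-11 + -8)(2) = -19 m/s
Δv = -49.5 m/s, so v(13) = 10 + (-49.5) = -39.5 m/s.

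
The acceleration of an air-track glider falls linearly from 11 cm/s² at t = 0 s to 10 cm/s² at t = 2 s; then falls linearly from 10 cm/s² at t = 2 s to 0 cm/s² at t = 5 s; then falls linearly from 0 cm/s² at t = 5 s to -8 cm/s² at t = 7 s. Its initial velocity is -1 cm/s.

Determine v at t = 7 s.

Δv equals the area under the a-t graph; then v = v₀ + Δv.
0–2 s: ½(11 + 10)(2) = 21 cm/s
2–5 s: ½(10 + 0)(3) = 15 cm/s
5–7 s: ½(0 + -8)(2) = -8 cm/s
Δv = 28 cm/s, so v(7) = -1 + (28) = 27 cm/s.

27 cm/s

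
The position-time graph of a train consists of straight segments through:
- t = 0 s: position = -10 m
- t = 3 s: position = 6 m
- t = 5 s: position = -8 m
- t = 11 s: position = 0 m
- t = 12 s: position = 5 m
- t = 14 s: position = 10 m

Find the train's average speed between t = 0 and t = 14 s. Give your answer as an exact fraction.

Average speed = (total path length)/(elapsed time); on a piecewise-linear x-t graph the path length is Σ|Δx|.
0–3 s: |Δx| = |6 − -10| = 16 m
3–5 s: |Δx| = |-8 − 6| = 14 m
5–11 s: |Δx| = |0 − -8| = 8 m
11–12 s: |Δx| = |5 − 0| = 5 m
12–14 s: |Δx| = |10 − 5| = 5 m
Total path = 48 m; average speed = 48/14 = 24/7 m/s.

24/7 m/s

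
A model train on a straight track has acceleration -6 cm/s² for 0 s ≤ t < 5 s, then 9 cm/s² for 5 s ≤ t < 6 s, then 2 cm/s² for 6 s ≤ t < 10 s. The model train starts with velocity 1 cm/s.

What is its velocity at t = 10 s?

-12 cm/s

Δv equals the area under the a-t graph; then v = v₀ + Δv.
0–5 s: -6 × 5 = -30 cm/s
5–6 s: 9 × 1 = 9 cm/s
6–10 s: 2 × 4 = 8 cm/s
Δv = -13 cm/s, so v(10) = 1 + (-13) = -12 cm/s.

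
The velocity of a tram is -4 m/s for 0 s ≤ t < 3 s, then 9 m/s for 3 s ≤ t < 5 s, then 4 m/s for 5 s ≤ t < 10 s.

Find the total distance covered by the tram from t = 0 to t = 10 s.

50 m

Distance (not displacement) is the total path length: add the absolute areas under v-t.
0–3 s: |-4| × 3 = 12 m
3–5 s: |9| × 2 = 18 m
5–10 s: |4| × 5 = 20 m
Total distance = 50 m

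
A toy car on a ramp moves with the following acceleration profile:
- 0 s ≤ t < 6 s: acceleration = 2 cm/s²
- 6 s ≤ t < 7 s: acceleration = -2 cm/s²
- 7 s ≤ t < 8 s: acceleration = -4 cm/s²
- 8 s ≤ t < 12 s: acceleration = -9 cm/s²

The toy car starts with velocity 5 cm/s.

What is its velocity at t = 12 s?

Δv equals the area under the a-t graph; then v = v₀ + Δv.
0–6 s: 2 × 6 = 12 cm/s
6–7 s: -2 × 1 = -2 cm/s
7–8 s: -4 × 1 = -4 cm/s
8–12 s: -9 × 4 = -36 cm/s
Δv = -30 cm/s, so v(12) = 5 + (-30) = -25 cm/s.

-25 cm/s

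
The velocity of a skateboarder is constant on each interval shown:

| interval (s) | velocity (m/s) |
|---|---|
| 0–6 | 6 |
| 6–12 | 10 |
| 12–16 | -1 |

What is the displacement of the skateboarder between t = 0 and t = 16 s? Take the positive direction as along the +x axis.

92 m

Net displacement equals the area under the velocity-time graph (areas below the axis count negative).
0–6 s: 6 × 6 = 36 m
6–12 s: 10 × 6 = 60 m
12–16 s: -1 × 4 = -4 m
Net displacement = 92 m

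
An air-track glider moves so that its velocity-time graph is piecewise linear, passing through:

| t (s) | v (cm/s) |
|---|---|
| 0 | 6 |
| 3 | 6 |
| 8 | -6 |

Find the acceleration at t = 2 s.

0 cm/s²

Acceleration is the slope of the v-t graph on 0–3 s: (6 − 6)/(3 − 0) = 0 cm/s².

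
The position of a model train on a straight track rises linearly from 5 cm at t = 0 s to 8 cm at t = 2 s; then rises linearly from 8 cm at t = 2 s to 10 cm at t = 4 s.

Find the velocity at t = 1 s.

1.5 cm/s

Velocity is the slope of the x-t graph on 0–2 s: (8 − 5)/(2 − 0) = 1.5 cm/s.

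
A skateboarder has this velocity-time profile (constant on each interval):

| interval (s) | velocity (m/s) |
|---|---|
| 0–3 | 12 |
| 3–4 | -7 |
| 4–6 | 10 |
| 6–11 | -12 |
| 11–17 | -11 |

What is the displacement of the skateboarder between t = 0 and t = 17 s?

Displacement is the signed area under the v-t curve.
0–3 s: 12 × 3 = 36 m
3–4 s: -7 × 1 = -7 m
4–6 s: 10 × 2 = 20 m
6–11 s: -12 × 5 = -60 m
11–17 s: -11 × 6 = -66 m
Net displacement = -77 m

-77 m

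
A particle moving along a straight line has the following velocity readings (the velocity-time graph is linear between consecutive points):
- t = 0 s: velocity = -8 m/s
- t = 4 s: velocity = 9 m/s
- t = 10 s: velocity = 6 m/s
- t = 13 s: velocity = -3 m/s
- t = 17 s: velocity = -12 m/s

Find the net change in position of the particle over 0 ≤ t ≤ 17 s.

Net displacement equals the area under the velocity-time graph (areas below the axis count negative).
0–4 s: ½(-8 + 9)(4) = 2 m
4–10 s: ½(9 + 6)(6) = 45 m
10–13 s: ½(6 + -3)(3) = 4.5 m
13–17 s: ½(-3 + -12)(4) = -30 m
Net displacement = 21.5 m

21.5 m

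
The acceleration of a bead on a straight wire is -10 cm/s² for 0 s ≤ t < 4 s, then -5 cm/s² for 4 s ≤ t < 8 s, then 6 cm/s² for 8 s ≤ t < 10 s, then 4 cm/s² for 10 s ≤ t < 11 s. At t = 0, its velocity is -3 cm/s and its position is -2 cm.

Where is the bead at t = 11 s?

On each constant-a segment, Δv = aΔt and Δx = v₀Δt + ½aΔt²; chain segment to segment.
0–4 s: v starts -3 cm/s; Δx = -3·4 + ½·-10·4² = -92 cm; v ends -43 cm/s.
4–8 s: v starts -43 cm/s; Δx = -43·4 + ½·-5·4² = -212 cm; v ends -63 cm/s.
8–10 s: v starts -63 cm/s; Δx = -63·2 + ½·6·2² = -114 cm; v ends -51 cm/s.
10–11 s: v starts -51 cm/s; Δx = -51·1 + ½·4·1² = -49 cm; v ends -47 cm/s.
x(11) = -2 + Σ Δx = -469 cm.

-469 cm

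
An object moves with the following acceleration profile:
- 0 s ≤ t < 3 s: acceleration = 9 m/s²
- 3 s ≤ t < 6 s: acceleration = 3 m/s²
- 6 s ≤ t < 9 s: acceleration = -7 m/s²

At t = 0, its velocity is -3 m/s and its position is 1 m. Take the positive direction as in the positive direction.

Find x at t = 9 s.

On each constant-a segment, Δv = aΔt and Δx = v₀Δt + ½aΔt²; chain segment to segment.
0–3 s: v starts -3 m/s; Δx = -3·3 + ½·9·3² = 31.5 m; v ends 24 m/s.
3–6 s: v starts 24 m/s; Δx = 24·3 + ½·3·3² = 85.5 m; v ends 33 m/s.
6–9 s: v starts 33 m/s; Δx = 33·3 + ½·-7·3² = 67.5 m; v ends 12 m/s.
x(9) = 1 + Σ Δx = 185.5 m.

185.5 m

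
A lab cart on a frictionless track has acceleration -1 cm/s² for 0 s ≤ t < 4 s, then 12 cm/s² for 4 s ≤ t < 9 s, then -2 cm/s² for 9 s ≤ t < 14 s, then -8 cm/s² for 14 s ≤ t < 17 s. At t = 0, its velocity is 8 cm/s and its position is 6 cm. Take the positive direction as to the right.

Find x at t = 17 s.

621 cm

On each constant-a segment, Δv = aΔt and Δx = v₀Δt + ½aΔt²; chain segment to segment.
0–4 s: v starts 8 cm/s; Δx = 8·4 + ½·-1·4² = 24 cm; v ends 4 cm/s.
4–9 s: v starts 4 cm/s; Δx = 4·5 + ½·12·5² = 170 cm; v ends 64 cm/s.
9–14 s: v starts 64 cm/s; Δx = 64·5 + ½·-2·5² = 295 cm; v ends 54 cm/s.
14–17 s: v starts 54 cm/s; Δx = 54·3 + ½·-8·3² = 126 cm; v ends 30 cm/s.
x(17) = 6 + Σ Δx = 621 cm.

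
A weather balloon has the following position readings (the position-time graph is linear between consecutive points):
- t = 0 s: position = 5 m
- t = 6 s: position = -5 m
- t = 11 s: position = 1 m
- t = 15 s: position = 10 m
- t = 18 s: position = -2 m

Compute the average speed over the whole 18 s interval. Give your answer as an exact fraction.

37/18 m/s

Average speed = (total path length)/(elapsed time); on a piecewise-linear x-t graph the path length is Σ|Δx|.
0–6 s: |Δx| = |-5 − 5| = 10 m
6–11 s: |Δx| = |1 − -5| = 6 m
11–15 s: |Δx| = |10 − 1| = 9 m
15–18 s: |Δx| = |-2 − 10| = 12 m
Total path = 37 m; average speed = 37/18 = 37/18 m/s.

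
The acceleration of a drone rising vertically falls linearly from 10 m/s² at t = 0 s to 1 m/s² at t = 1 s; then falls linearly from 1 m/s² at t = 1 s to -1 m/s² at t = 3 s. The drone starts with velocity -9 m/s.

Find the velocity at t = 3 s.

Δv equals the area under the a-t graph; then v = v₀ + Δv.
0–1 s: ½(10 + 1)(1) = 5.5 m/s
1–3 s: ½(1 + -1)(2) = 0 m/s
Δv = 5.5 m/s, so v(3) = -9 + (5.5) = -3.5 m/s.

-3.5 m/s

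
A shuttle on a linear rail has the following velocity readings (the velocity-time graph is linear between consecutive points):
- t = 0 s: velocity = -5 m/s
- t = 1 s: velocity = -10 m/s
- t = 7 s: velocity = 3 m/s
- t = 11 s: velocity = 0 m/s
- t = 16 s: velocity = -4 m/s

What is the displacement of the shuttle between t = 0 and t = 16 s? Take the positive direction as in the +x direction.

Net displacement equals the area under the velocity-time graph (areas below the axis count negative).
0–1 s: ½(-5 + -10)(1) = -7.5 m
1–7 s: ½(-10 + 3)(6) = -21 m
7–11 s: ½(3 + 0)(4) = 6 m
11–16 s: ½(0 + -4)(5) = -10 m
Net displacement = -32.5 m

-32.5 m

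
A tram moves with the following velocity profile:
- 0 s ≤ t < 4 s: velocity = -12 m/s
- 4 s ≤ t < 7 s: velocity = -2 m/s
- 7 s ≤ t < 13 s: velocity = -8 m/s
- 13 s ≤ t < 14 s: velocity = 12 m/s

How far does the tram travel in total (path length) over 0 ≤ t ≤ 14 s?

114 m

Distance (not displacement) is the total path length: add the absolute areas under v-t.
0–4 s: |-12| × 4 = 48 m
4–7 s: |-2| × 3 = 6 m
7–13 s: |-8| × 6 = 48 m
13–14 s: |12| × 1 = 12 m
Total distance = 114 m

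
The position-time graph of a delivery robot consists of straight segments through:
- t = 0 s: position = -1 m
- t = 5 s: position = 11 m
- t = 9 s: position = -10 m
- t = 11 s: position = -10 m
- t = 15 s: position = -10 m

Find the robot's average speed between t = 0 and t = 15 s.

2.2 m/s

Average speed = (total path length)/(elapsed time); on a piecewise-linear x-t graph the path length is Σ|Δx|.
0–5 s: |Δx| = |11 − -1| = 12 m
5–9 s: |Δx| = |-10 − 11| = 21 m
9–11 s: |Δx| = |-10 − -10| = 0 m
11–15 s: |Δx| = |-10 − -10| = 0 m
Total path = 33 m; average speed = 33/15 = 2.2 m/s.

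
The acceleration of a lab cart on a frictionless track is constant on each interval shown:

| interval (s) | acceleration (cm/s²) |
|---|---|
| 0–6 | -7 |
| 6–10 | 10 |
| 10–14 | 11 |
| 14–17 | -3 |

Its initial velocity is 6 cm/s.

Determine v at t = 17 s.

39 cm/s

Δv equals the area under the a-t graph; then v = v₀ + Δv.
0–6 s: -7 × 6 = -42 cm/s
6–10 s: 10 × 4 = 40 cm/s
10–14 s: 11 × 4 = 44 cm/s
14–17 s: -3 × 3 = -9 cm/s
Δv = 33 cm/s, so v(17) = 6 + (33) = 39 cm/s.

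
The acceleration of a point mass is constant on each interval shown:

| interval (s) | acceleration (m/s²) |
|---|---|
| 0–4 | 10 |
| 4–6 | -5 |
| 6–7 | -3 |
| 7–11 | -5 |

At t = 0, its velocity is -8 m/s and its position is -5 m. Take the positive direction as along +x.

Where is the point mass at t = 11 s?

153.5 m

On each constant-a segment, Δv = aΔt and Δx = v₀Δt + ½aΔt²; chain segment to segment.
0–4 s: v starts -8 m/s; Δx = -8·4 + ½·10·4² = 48 m; v ends 32 m/s.
4–6 s: v starts 32 m/s; Δx = 32·2 + ½·-5·2² = 54 m; v ends 22 m/s.
6–7 s: v starts 22 m/s; Δx = 22·1 + ½·-3·1² = 20.5 m; v ends 19 m/s.
7–11 s: v starts 19 m/s; Δx = 19·4 + ½·-5·4² = 36 m; v ends -1 m/s.
x(11) = -5 + Σ Δx = 153.5 m.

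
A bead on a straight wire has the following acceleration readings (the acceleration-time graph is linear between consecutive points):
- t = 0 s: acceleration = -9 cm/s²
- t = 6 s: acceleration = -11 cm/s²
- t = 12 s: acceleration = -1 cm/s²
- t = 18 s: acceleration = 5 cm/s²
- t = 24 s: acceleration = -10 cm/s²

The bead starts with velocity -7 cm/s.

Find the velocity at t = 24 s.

Δv equals the area under the a-t graph; then v = v₀ + Δv.
0–6 s: ½(-9 + -11)(6) = -60 cm/s
6–12 s: ½(-11 + -1)(6) = -36 cm/s
12–18 s: ½(-1 + 5)(6) = 12 cm/s
18–24 s: ½(5 + -10)(6) = -15 cm/s
Δv = -99 cm/s, so v(24) = -7 + (-99) = -106 cm/s.

-106 cm/s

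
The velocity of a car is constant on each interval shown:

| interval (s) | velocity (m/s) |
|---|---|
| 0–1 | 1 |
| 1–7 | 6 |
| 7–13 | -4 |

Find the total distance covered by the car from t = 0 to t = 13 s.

Distance (not displacement) is the total path length: add the absolute areas under v-t.
0–1 s: |1| × 1 = 1 m
1–7 s: |6| × 6 = 36 m
7–13 s: |-4| × 6 = 24 m
Total distance = 61 m

61 m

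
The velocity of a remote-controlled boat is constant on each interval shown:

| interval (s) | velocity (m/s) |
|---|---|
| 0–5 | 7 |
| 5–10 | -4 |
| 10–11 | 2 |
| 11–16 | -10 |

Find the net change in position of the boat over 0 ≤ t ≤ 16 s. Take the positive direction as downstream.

Displacement is the signed area under the v-t curve.
0–5 s: 7 × 5 = 35 m
5–10 s: -4 × 5 = -20 m
10–11 s: 2 × 1 = 2 m
11–16 s: -10 × 5 = -50 m
Net displacement = -33 m

-33 m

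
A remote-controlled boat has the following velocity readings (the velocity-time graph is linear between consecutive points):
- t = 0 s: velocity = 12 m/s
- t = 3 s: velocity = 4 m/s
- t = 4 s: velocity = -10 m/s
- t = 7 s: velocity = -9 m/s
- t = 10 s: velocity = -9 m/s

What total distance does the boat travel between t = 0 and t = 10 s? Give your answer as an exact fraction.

Total distance travelled is ∫|v| dt — sum the magnitudes of each area piece.
0–3 s: |½(12 + 4)(3)| = 24 m
3–4 s: v = 0 at t = 23/7 s; triangle areas 4/7 + 25/7 = 29/7 m
4–7 s: |½(-10 + -9)(3)| = 28.5 m
7–10 s: |-9| × 3 = 27 m
Total distance = 1171/14 m

1171/14 m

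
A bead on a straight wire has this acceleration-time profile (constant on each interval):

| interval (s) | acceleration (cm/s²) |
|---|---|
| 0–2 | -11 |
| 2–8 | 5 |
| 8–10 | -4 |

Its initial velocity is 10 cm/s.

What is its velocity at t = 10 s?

Δv equals the area under the a-t graph; then v = v₀ + Δv.
0–2 s: -11 × 2 = -22 cm/s
2–8 s: 5 × 6 = 30 cm/s
8–10 s: -4 × 2 = -8 cm/s
Δv = 0 cm/s, so v(10) = 10 + (0) = 10 cm/s.

10 cm/s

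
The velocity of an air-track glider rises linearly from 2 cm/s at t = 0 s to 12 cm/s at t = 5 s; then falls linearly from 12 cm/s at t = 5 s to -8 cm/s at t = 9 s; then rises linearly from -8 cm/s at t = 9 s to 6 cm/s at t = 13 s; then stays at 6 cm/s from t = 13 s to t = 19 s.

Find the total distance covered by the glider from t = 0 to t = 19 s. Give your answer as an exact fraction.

3713/35 cm

Distance (not displacement) is the total path length: add the absolute areas under v-t.
0–5 s: |½(2 + 12)(5)| = 35 cm
5–9 s: v = 0 at t = 7.4 s; triangle areas 14.4 + 6.4 = 20.8 cm
9–13 s: v = 0 at t = 79/7 s; triangle areas 64/7 + 36/7 = 100/7 cm
13–19 s: |6| × 6 = 36 cm
Total distance = 3713/35 cm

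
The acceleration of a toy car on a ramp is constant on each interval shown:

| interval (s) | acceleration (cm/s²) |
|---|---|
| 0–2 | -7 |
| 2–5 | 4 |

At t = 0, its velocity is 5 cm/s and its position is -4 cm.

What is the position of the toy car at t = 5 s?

-17 cm

On each constant-a segment, Δv = aΔt and Δx = v₀Δt + ½aΔt²; chain segment to segment.
0–2 s: v starts 5 cm/s; Δx = 5·2 + ½·-7·2² = -4 cm; v ends -9 cm/s.
2–5 s: v starts -9 cm/s; Δx = -9·3 + ½·4·3² = -9 cm; v ends 3 cm/s.
x(5) = -4 + Σ Δx = -17 cm.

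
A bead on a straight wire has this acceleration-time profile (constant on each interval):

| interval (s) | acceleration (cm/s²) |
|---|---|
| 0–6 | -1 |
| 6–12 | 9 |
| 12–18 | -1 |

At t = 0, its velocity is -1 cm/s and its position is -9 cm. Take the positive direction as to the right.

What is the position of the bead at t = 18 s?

351 cm

On each constant-a segment, Δv = aΔt and Δx = v₀Δt + ½aΔt²; chain segment to segment.
0–6 s: v starts -1 cm/s; Δx = -1·6 + ½·-1·6² = -24 cm; v ends -7 cm/s.
6–12 s: v starts -7 cm/s; Δx = -7·6 + ½·9·6² = 120 cm; v ends 47 cm/s.
12–18 s: v starts 47 cm/s; Δx = 47·6 + ½·-1·6² = 264 cm; v ends 41 cm/s.
x(18) = -9 + Σ Δx = 351 cm.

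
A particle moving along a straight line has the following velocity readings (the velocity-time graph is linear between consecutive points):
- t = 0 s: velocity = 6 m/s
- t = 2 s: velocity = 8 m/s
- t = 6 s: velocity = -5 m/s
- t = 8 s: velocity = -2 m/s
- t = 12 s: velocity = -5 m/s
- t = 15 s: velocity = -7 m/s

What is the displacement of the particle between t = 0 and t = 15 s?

-19 m

Net displacement equals the area under the velocity-time graph (areas below the axis count negative).
0–2 s: ½(6 + 8)(2) = 14 m
2–6 s: ½(8 + -5)(4) = 6 m
6–8 s: ½(-5 + -2)(2) = -7 m
8–12 s: ½(-2 + -5)(4) = -14 m
12–15 s: ½(-5 + -7)(3) = -18 m
Net displacement = -19 m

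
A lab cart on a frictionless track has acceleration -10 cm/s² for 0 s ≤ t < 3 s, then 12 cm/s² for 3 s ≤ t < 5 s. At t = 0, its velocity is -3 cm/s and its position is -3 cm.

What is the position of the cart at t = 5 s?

-99 cm

On each constant-a segment, Δv = aΔt and Δx = v₀Δt + ½aΔt²; chain segment to segment.
0–3 s: v starts -3 cm/s; Δx = -3·3 + ½·-10·3² = -54 cm; v ends -33 cm/s.
3–5 s: v starts -33 cm/s; Δx = -33·2 + ½·12·2² = -42 cm; v ends -9 cm/s.
x(5) = -3 + Σ Δx = -99 cm.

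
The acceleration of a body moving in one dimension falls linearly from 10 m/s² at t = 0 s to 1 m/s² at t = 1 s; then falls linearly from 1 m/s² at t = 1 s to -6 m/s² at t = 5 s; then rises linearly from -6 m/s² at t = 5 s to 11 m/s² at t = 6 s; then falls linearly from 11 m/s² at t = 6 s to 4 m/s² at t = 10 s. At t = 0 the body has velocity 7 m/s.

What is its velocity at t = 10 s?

35 m/s

Δv equals the area under the a-t graph; then v = v₀ + Δv.
0–1 s: ½(10 + 1)(1) = 5.5 m/s
1–5 s: ½(1 + -6)(4) = -10 m/s
5–6 s: ½(-6 + 11)(1) = 2.5 m/s
6–10 s: ½(11 + 4)(4) = 30 m/s
Δv = 28 m/s, so v(10) = 7 + (28) = 35 m/s.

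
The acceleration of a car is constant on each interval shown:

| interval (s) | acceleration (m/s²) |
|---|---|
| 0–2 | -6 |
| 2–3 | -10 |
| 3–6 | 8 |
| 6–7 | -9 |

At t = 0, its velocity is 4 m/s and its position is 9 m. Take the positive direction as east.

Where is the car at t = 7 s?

-24.5 m

On each constant-a segment, Δv = aΔt and Δx = v₀Δt + ½aΔt²; chain segment to segment.
0–2 s: v starts 4 m/s; Δx = 4·2 + ½·-6·2² = -4 m; v ends -8 m/s.
2–3 s: v starts -8 m/s; Δx = -8·1 + ½·-10·1² = -13 m; v ends -18 m/s.
3–6 s: v starts -18 m/s; Δx = -18·3 + ½·8·3² = -18 m; v ends 6 m/s.
6–7 s: v starts 6 m/s; Δx = 6·1 + ½·-9·1² = 1.5 m; v ends -3 m/s.
x(7) = 9 + Σ Δx = -24.5 m.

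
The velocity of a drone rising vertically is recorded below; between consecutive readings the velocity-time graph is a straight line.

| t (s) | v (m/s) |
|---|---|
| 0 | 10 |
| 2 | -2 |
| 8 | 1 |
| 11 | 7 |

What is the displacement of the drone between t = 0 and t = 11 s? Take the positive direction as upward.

17 m

Displacement is the signed area under the v-t curve.
0–2 s: ½(10 + -2)(2) = 8 m
2–8 s: ½(-2 + 1)(6) = -3 m
8–11 s: ½(1 + 7)(3) = 12 m
Net displacement = 17 m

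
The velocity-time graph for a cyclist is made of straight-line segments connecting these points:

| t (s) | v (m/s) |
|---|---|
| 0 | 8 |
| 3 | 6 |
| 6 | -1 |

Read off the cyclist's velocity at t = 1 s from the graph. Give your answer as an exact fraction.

On 0–3 s the graph is linear from 8 to 6 m/s: v(1) = 8 + (6 − 8)·(1 − 0)/(3 − 0) = 22/3 m/s.

22/3 m/s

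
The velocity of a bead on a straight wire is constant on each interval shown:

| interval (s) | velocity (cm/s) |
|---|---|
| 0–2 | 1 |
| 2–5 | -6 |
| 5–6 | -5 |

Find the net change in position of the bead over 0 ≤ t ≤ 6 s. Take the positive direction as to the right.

Net displacement equals the area under the velocity-time graph (areas below the axis count negative).
0–2 s: 1 × 2 = 2 cm
2–5 s: -6 × 3 = -18 cm
5–6 s: -5 × 1 = -5 cm
Net displacement = -21 cm

-21 cm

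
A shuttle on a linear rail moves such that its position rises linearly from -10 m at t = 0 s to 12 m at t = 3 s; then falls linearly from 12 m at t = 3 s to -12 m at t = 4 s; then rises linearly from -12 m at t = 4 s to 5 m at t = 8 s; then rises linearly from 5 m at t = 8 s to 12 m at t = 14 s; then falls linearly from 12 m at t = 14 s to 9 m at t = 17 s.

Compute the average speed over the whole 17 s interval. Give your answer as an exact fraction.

Average speed = (total path length)/(elapsed time); on a piecewise-linear x-t graph the path length is Σ|Δx|.
0–3 s: |Δx| = |12 − -10| = 22 m
3–4 s: |Δx| = |-12 − 12| = 24 m
4–8 s: |Δx| = |5 − -12| = 17 m
8–14 s: |Δx| = |12 − 5| = 7 m
14–17 s: |Δx| = |9 − 12| = 3 m
Total path = 73 m; average speed = 73/17 = 73/17 m/s.

73/17 m/s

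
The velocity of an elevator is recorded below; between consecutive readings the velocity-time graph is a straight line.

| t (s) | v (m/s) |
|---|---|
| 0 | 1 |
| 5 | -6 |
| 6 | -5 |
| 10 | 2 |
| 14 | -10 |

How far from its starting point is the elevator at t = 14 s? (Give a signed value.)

-40 m

Displacement is the signed area under the v-t curve.
0–5 s: ½(1 + -6)(5) = -12.5 m
5–6 s: ½(-6 + -5)(1) = -5.5 m
6–10 s: ½(-5 + 2)(4) = -6 m
10–14 s: ½(2 + -10)(4) = -16 m
Net displacement = -40 m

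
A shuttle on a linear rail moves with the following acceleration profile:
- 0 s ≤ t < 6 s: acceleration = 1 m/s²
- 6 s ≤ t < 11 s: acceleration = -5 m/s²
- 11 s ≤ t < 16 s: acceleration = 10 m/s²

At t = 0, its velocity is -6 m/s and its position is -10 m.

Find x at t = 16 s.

On each constant-a segment, Δv = aΔt and Δx = v₀Δt + ½aΔt²; chain segment to segment.
0–6 s: v starts -6 m/s; Δx = -6·6 + ½·1·6² = -18 m; v ends 0 m/s.
6–11 s: v starts 0 m/s; Δx = 0·5 + ½·-5·5² = -62.5 m; v ends -25 m/s.
11–16 s: v starts -25 m/s; Δx = -25·5 + ½·10·5² = 0 m; v ends 25 m/s.
x(16) = -10 + Σ Δx = -90.5 m.

-90.5 m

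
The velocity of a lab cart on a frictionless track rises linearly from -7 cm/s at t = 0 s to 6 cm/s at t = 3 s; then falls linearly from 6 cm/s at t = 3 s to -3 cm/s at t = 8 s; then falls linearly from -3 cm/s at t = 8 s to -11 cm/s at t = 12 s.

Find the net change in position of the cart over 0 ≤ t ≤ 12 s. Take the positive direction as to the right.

-22 cm

Net displacement equals the area under the velocity-time graph (areas below the axis count negative).
0–3 s: ½(-7 + 6)(3) = -1.5 cm
3–8 s: ½(6 + -3)(5) = 7.5 cm
8–12 s: ½(-3 + -11)(4) = -28 cm
Net displacement = -22 cm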